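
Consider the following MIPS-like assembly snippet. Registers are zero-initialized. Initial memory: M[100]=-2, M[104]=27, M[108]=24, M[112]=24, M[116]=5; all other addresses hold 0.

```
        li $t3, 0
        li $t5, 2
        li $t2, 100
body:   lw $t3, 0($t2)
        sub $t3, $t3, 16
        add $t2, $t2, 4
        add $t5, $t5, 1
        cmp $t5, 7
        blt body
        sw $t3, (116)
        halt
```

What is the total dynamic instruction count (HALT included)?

$t3=0
$t5=2
$t2=100
$t3=M[100]=-2
$t3=(-2)-16=-18
$t2=100+4=104
$t5=2+1=3
cmp $t5, 7  (cmp 3,7)
blt body: taken
$t3=M[104]=27
$t3=27-16=11
$t2=104+4=108
$t5=3+1=4
cmp $t5, 7  (cmp 4,7)
blt body: taken
$t3=M[108]=24
$t3=24-16=8
$t2=108+4=112
$t5=4+1=5
cmp $t5, 7  (cmp 5,7)
blt body: taken
$t3=M[112]=24
$t3=24-16=8
$t2=112+4=116
$t5=5+1=6
cmp $t5, 7  (cmp 6,7)
blt body: taken
$t3=M[116]=5
$t3=5-16=-11
$t2=116+4=120
$t5=6+1=7
cmp $t5, 7  (cmp 7,7)
blt body: not taken
sw $t3, (116) → M[116]=-11
halt.
Total executed instructions: 35.

35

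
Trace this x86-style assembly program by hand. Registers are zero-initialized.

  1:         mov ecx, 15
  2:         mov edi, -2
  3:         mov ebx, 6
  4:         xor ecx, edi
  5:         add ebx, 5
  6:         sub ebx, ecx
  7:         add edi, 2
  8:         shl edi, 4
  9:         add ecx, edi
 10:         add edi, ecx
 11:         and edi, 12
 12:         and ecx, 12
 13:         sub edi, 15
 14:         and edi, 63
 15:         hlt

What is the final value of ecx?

0

after mov ecx, 15: ecx=15
after mov edi, -2: edi=-2
after mov ebx, 6: ebx=6
after xor ecx, edi: ecx=15^(-2)=-15
after add ebx, 5: ebx=6+5=11
after sub ebx, ecx: ebx=11-(-15)=26
after add edi, 2: edi=(-2)+2=0
after shl edi, 4: edi=0<<4=0
after add ecx, edi: ecx=(-15)+0=-15
after add edi, ecx: edi=0+(-15)=-15
after and edi, 12: edi=(-15)&12=0
after and ecx, 12: ecx=(-15)&12=0
after sub edi, 15: edi=0-15=-15
after and edi, 63: edi=(-15)&63=49
halt.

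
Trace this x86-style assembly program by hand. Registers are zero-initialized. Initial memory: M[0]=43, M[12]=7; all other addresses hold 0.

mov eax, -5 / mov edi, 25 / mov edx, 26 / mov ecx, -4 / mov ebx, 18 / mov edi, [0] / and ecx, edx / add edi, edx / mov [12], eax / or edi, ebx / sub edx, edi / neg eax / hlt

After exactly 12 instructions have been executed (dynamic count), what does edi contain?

87

mov eax, -5 → eax=-5
mov edi, 25 → edi=25
mov edx, 26 → edx=26
mov ecx, -4 → ecx=-4
mov ebx, 18 → ebx=18
mov edi, [0] → edi=M[0]=43
and ecx, edx → ecx=(-4)&26=24
add edi, edx → edi=43+26=69
mov [12], eax → M[12]=-5
or edi, ebx → edi=69|18=87
sub edx, edi → edx=26-87=-61
neg eax → eax=-(-5)=5
After step 12: edi = 87.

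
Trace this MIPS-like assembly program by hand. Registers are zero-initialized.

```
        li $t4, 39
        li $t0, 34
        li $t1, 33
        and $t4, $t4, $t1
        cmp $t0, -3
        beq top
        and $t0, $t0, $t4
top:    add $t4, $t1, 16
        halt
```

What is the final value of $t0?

32

$t4=39
$t0=34
$t1=33
$t4=39&33=33
cmp $t0, -3  (cmp 34,-3)
beq top: not taken
$t0=34&33=32
$t4=33+16=49
halt.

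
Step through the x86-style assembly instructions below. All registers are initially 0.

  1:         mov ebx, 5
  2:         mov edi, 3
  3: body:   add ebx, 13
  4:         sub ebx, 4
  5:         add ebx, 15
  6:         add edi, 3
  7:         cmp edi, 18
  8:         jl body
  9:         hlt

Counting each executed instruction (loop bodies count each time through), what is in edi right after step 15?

mov ebx, 5 → ebx=5
mov edi, 3 → edi=3
add ebx, 13 → ebx=5+13=18
sub ebx, 4 → ebx=18-4=14
add ebx, 15 → ebx=14+15=29
add edi, 3 → edi=3+3=6
cmp edi, 18  (cmp 6,18)
jl body: taken
add ebx, 13 → ebx=29+13=42
sub ebx, 4 → ebx=42-4=38
add ebx, 15 → ebx=38+15=53
add edi, 3 → edi=6+3=9
cmp edi, 18  (cmp 9,18)
jl body: taken
add ebx, 13 → ebx=53+13=66
After step 15: edi = 9.

9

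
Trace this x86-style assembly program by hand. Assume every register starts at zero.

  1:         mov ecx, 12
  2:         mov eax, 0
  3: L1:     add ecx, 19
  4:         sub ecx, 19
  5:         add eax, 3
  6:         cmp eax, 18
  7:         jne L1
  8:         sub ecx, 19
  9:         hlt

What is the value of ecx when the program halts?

-7

ecx=12
eax=0
ecx=12+19=31
ecx=31-19=12
eax=0+3=3
cmp eax, 18  (cmp 3,18)
jne L1: taken
ecx=12+19=31
ecx=31-19=12
eax=3+3=6
cmp eax, 18  (cmp 6,18)
jne L1: taken
ecx=12+19=31
ecx=31-19=12
eax=6+3=9
cmp eax, 18  (cmp 9,18)
jne L1: taken
ecx=12+19=31
ecx=31-19=12
eax=9+3=12
cmp eax, 18  (cmp 12,18)
jne L1: taken
ecx=12+19=31
ecx=31-19=12
eax=12+3=15
cmp eax, 18  (cmp 15,18)
jne L1: taken
ecx=12+19=31
ecx=31-19=12
eax=15+3=18
cmp eax, 18  (cmp 18,18)
jne L1: not taken
ecx=12-19=-7
halt.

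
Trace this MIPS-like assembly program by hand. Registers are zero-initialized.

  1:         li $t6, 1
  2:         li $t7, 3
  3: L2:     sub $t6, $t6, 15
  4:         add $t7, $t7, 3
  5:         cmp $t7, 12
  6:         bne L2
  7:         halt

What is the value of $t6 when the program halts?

-44

li $t6, 1 → $t6=1
li $t7, 3 → $t7=3
sub $t6, $t6, 15 → $t6=1-15=-14
add $t7, $t7, 3 → $t7=3+3=6
cmp $t7, 12  (cmp 6,12)
bne L2: taken
sub $t6, $t6, 15 → $t6=(-14)-15=-29
add $t7, $t7, 3 → $t7=6+3=9
cmp $t7, 12  (cmp 9,12)
bne L2: taken
sub $t6, $t6, 15 → $t6=(-29)-15=-44
add $t7, $t7, 3 → $t7=9+3=12
cmp $t7, 12  (cmp 12,12)
bne L2: not taken
halt.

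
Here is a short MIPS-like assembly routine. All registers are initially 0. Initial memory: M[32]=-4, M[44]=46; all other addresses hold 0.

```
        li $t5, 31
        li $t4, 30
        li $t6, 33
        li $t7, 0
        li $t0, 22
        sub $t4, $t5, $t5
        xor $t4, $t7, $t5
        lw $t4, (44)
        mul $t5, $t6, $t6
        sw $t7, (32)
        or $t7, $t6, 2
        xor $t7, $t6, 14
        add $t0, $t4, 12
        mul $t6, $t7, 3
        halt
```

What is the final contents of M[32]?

0

li $t5, 31 → $t5=31
li $t4, 30 → $t4=30
li $t6, 33 → $t6=33
li $t7, 0 → $t7=0
li $t0, 22 → $t0=22
sub $t4, $t5, $t5 → $t4=31-31=0
xor $t4, $t7, $t5 → $t4=0^31=31
lw $t4, (44) → $t4=M[44]=46
mul $t5, $t6, $t6 → $t5=33*33=1089
sw $t7, (32) → M[32]=0
or $t7, $t6, 2 → $t7=33|2=35
xor $t7, $t6, 14 → $t7=33^14=47
add $t0, $t4, 12 → $t0=46+12=58
mul $t6, $t7, 3 → $t6=47*3=141
halt.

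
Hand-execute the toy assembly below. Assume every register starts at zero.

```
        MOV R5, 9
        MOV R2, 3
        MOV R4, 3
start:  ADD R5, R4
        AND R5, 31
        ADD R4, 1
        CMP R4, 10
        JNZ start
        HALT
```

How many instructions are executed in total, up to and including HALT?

MOV R5, 9 → R5=9
MOV R2, 3 → R2=3
MOV R4, 3 → R4=3
ADD R5, R4 → R5=9+3=12
AND R5, 31 → R5=12&31=12
ADD R4, 1 → R4=3+1=4
CMP R4, 10  (cmp 4,10)
JNZ start: taken
ADD R5, R4 → R5=12+4=16
AND R5, 31 → R5=16&31=16
ADD R4, 1 → R4=4+1=5
CMP R4, 10  (cmp 5,10)
JNZ start: taken
ADD R5, R4 → R5=16+5=21
AND R5, 31 → R5=21&31=21
ADD R4, 1 → R4=5+1=6
CMP R4, 10  (cmp 6,10)
JNZ start: taken
ADD R5, R4 → R5=21+6=27
AND R5, 31 → R5=27&31=27
ADD R4, 1 → R4=6+1=7
CMP R4, 10  (cmp 7,10)
JNZ start: taken
ADD R5, R4 → R5=27+7=34
AND R5, 31 → R5=34&31=2
ADD R4, 1 → R4=7+1=8
CMP R4, 10  (cmp 8,10)
JNZ start: taken
ADD R5, R4 → R5=2+8=10
AND R5, 31 → R5=10&31=10
ADD R4, 1 → R4=8+1=9
CMP R4, 10  (cmp 9,10)
JNZ start: taken
ADD R5, R4 → R5=10+9=19
AND R5, 31 → R5=19&31=19
ADD R4, 1 → R4=9+1=10
CMP R4, 10  (cmp 10,10)
JNZ start: not taken
halt.
Total executed instructions: 39.

39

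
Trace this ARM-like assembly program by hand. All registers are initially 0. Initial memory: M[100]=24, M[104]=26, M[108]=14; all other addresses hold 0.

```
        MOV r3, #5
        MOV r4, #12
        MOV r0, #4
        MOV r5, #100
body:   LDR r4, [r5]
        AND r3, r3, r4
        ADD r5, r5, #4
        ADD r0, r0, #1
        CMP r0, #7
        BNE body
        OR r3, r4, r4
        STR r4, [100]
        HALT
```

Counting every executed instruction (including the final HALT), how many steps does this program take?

25

after MOV r3, #5: r3=5
after MOV r4, #12: r4=12
after MOV r0, #4: r0=4
after MOV r5, #100: r5=100
after LDR r4, [r5]: r4=M[100]=24
after AND r3, r3, r4: r3=5&24=0
after ADD r5, r5, #4: r5=100+4=104
after ADD r0, r0, #1: r0=4+1=5
CMP r0, #7  (cmp 5,7)
BNE body: taken
after LDR r4, [r5]: r4=M[104]=26
after AND r3, r3, r4: r3=0&26=0
after ADD r5, r5, #4: r5=104+4=108
after ADD r0, r0, #1: r0=5+1=6
CMP r0, #7  (cmp 6,7)
BNE body: taken
after LDR r4, [r5]: r4=M[108]=14
after AND r3, r3, r4: r3=0&14=0
after ADD r5, r5, #4: r5=108+4=112
after ADD r0, r0, #1: r0=6+1=7
CMP r0, #7  (cmp 7,7)
BNE body: not taken
after OR r3, r4, r4: r3=14|14=14
STR r4, [100] → M[100]=14
halt.
Total executed instructions: 25.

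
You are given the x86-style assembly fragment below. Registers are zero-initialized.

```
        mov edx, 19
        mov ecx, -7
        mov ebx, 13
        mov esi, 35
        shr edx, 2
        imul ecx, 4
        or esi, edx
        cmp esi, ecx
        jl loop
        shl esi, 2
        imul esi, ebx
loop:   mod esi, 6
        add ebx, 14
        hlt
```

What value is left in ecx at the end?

-28

mov edx, 19 → edx=19
mov ecx, -7 → ecx=-7
mov ebx, 13 → ebx=13
mov esi, 35 → esi=35
shr edx, 2 → edx=19>>2=4
imul ecx, 4 → ecx=(-7)*4=-28
or esi, edx → esi=35|4=39
cmp esi, ecx  (cmp 39,-28)
jl loop: not taken
shl esi, 2 → esi=39<<2=156
imul esi, ebx → esi=156*13=2028
mod esi, 6 → esi=2028%6=0
add ebx, 14 → ebx=13+14=27
halt.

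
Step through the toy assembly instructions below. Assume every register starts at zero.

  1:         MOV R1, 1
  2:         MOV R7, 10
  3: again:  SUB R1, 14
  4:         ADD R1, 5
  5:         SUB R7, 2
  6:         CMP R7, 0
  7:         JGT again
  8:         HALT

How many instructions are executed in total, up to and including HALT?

28

R1=1
R7=10
R1=1-14=-13
R1=(-13)+5=-8
R7=10-2=8
CMP R7, 0  (cmp 8,0)
JGT again: taken
R1=(-8)-14=-22
R1=(-22)+5=-17
R7=8-2=6
CMP R7, 0  (cmp 6,0)
JGT again: taken
R1=(-17)-14=-31
R1=(-31)+5=-26
R7=6-2=4
CMP R7, 0  (cmp 4,0)
JGT again: taken
R1=(-26)-14=-40
R1=(-40)+5=-35
R7=4-2=2
CMP R7, 0  (cmp 2,0)
JGT again: taken
R1=(-35)-14=-49
R1=(-49)+5=-44
R7=2-2=0
CMP R7, 0  (cmp 0,0)
JGT again: not taken
halt.
Total executed instructions: 28.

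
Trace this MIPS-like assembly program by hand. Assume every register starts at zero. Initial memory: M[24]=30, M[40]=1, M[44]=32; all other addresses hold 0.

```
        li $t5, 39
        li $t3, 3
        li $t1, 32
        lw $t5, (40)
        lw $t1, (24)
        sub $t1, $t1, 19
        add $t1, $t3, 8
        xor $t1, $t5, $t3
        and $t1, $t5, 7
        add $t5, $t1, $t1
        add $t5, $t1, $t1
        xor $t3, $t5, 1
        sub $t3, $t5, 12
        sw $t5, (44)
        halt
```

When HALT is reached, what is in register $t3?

$t5=39
$t3=3
$t1=32
$t5=M[40]=1
$t1=M[24]=30
$t1=30-19=11
$t1=3+8=11
$t1=1^3=2
$t1=1&7=1
$t5=1+1=2
$t5=1+1=2
$t3=2^1=3
$t3=2-12=-10
sw $t5, (44) → M[44]=2
halt.

-10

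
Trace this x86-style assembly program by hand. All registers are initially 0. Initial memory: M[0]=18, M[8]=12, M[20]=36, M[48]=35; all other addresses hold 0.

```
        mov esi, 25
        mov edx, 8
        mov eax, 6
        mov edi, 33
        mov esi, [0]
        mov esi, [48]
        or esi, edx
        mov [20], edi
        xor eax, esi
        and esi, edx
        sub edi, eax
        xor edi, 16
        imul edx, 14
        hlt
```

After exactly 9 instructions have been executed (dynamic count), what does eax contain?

esi=25
edx=8
eax=6
edi=33
esi=M[0]=18
esi=M[48]=35
esi=35|8=43
mov [20], edi → M[20]=33
eax=6^43=45
After step 9: eax = 45.

45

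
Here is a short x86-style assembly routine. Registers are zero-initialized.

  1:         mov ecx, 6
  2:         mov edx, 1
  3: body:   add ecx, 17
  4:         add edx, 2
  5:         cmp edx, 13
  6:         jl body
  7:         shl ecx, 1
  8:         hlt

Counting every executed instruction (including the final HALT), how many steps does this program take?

ecx=6
edx=1
ecx=6+17=23
edx=1+2=3
cmp edx, 13  (cmp 3,13)
jl body: taken
ecx=23+17=40
edx=3+2=5
cmp edx, 13  (cmp 5,13)
jl body: taken
ecx=40+17=57
edx=5+2=7
cmp edx, 13  (cmp 7,13)
jl body: taken
ecx=57+17=74
edx=7+2=9
cmp edx, 13  (cmp 9,13)
jl body: taken
ecx=74+17=91
edx=9+2=11
cmp edx, 13  (cmp 11,13)
jl body: taken
ecx=91+17=108
edx=11+2=13
cmp edx, 13  (cmp 13,13)
jl body: not taken
ecx=108<<1=216
halt.
Total executed instructions: 28.

28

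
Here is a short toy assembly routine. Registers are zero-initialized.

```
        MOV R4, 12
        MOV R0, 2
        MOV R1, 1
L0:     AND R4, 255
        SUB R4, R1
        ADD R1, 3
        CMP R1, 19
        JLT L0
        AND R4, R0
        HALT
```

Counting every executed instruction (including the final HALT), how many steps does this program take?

MOV R4, 12 → R4=12
MOV R0, 2 → R0=2
MOV R1, 1 → R1=1
AND R4, 255 → R4=12&255=12
SUB R4, R1 → R4=12-1=11
ADD R1, 3 → R1=1+3=4
CMP R1, 19  (cmp 4,19)
JLT L0: taken
AND R4, 255 → R4=11&255=11
SUB R4, R1 → R4=11-4=7
ADD R1, 3 → R1=4+3=7
CMP R1, 19  (cmp 7,19)
JLT L0: taken
AND R4, 255 → R4=7&255=7
SUB R4, R1 → R4=7-7=0
ADD R1, 3 → R1=7+3=10
CMP R1, 19  (cmp 10,19)
JLT L0: taken
AND R4, 255 → R4=0&255=0
SUB R4, R1 → R4=0-10=-10
ADD R1, 3 → R1=10+3=13
CMP R1, 19  (cmp 13,19)
JLT L0: taken
AND R4, 255 → R4=(-10)&255=246
SUB R4, R1 → R4=246-13=233
ADD R1, 3 → R1=13+3=16
CMP R1, 19  (cmp 16,19)
JLT L0: taken
AND R4, 255 → R4=233&255=233
SUB R4, R1 → R4=233-16=217
ADD R1, 3 → R1=16+3=19
CMP R1, 19  (cmp 19,19)
JLT L0: not taken
AND R4, R0 → R4=217&2=0
halt.
Total executed instructions: 35.

35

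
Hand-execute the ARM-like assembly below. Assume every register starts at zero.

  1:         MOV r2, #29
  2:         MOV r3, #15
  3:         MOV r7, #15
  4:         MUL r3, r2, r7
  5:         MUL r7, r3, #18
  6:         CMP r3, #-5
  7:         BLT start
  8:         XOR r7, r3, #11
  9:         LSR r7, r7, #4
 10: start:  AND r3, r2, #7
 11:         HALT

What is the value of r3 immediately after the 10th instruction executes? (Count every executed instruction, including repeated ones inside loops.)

5

r2=29
r3=15
r7=15
r3=29*15=435
r7=435*18=7830
CMP r3, #-5  (cmp 435,-5)
BLT start: not taken
r7=435^11=440
r7=440>>4=27
r3=29&7=5
After step 10: r3 = 5.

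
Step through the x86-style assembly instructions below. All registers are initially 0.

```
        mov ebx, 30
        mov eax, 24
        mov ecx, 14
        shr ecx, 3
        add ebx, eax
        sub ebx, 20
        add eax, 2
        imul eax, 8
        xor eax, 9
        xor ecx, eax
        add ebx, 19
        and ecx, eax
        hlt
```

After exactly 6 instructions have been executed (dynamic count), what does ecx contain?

ebx=30
eax=24
ecx=14
ecx=14>>3=1
ebx=30+24=54
ebx=54-20=34
After step 6: ecx = 1.

1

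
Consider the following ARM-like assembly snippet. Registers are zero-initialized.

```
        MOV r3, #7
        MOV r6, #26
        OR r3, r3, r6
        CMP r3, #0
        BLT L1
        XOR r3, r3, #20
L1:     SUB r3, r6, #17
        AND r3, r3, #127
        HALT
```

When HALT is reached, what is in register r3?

MOV r3, #7 → r3=7
MOV r6, #26 → r6=26
OR r3, r3, r6 → r3=7|26=31
CMP r3, #0  (cmp 31,0)
BLT L1: not taken
XOR r3, r3, #20 → r3=31^20=11
SUB r3, r6, #17 → r3=26-17=9
AND r3, r3, #127 → r3=9&127=9
halt.

9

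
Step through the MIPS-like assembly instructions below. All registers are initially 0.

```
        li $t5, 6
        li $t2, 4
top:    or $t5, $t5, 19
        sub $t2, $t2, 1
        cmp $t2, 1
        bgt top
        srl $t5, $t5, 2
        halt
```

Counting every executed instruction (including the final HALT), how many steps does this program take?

li $t5, 6 → $t5=6
li $t2, 4 → $t2=4
or $t5, $t5, 19 → $t5=6|19=23
sub $t2, $t2, 1 → $t2=4-1=3
cmp $t2, 1  (cmp 3,1)
bgt top: taken
or $t5, $t5, 19 → $t5=23|19=23
sub $t2, $t2, 1 → $t2=3-1=2
cmp $t2, 1  (cmp 2,1)
bgt top: taken
or $t5, $t5, 19 → $t5=23|19=23
sub $t2, $t2, 1 → $t2=2-1=1
cmp $t2, 1  (cmp 1,1)
bgt top: not taken
srl $t5, $t5, 2 → $t5=23>>2=5
halt.
Total executed instructions: 16.

16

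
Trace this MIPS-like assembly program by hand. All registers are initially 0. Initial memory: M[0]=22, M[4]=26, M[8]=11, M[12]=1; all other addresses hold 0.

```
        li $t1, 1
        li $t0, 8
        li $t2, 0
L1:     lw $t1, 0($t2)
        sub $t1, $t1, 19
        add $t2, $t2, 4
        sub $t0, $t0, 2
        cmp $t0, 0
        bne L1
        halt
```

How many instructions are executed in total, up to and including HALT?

28

li $t1, 1 → $t1=1
li $t0, 8 → $t0=8
li $t2, 0 → $t2=0
lw $t1, 0($t2) → $t1=M[0]=22
sub $t1, $t1, 19 → $t1=22-19=3
add $t2, $t2, 4 → $t2=0+4=4
sub $t0, $t0, 2 → $t0=8-2=6
cmp $t0, 0  (cmp 6,0)
bne L1: taken
lw $t1, 0($t2) → $t1=M[4]=26
sub $t1, $t1, 19 → $t1=26-19=7
add $t2, $t2, 4 → $t2=4+4=8
sub $t0, $t0, 2 → $t0=6-2=4
cmp $t0, 0  (cmp 4,0)
bne L1: taken
lw $t1, 0($t2) → $t1=M[8]=11
sub $t1, $t1, 19 → $t1=11-19=-8
add $t2, $t2, 4 → $t2=8+4=12
sub $t0, $t0, 2 → $t0=4-2=2
cmp $t0, 0  (cmp 2,0)
bne L1: taken
lw $t1, 0($t2) → $t1=M[12]=1
sub $t1, $t1, 19 → $t1=1-19=-18
add $t2, $t2, 4 → $t2=12+4=16
sub $t0, $t0, 2 → $t0=2-2=0
cmp $t0, 0  (cmp 0,0)
bne L1: not taken
halt.
Total executed instructions: 28.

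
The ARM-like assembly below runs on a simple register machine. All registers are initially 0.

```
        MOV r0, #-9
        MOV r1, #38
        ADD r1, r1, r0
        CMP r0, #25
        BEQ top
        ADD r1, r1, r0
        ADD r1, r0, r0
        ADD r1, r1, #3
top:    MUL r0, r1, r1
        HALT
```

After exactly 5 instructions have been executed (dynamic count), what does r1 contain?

29

r0=-9
r1=38
r1=38+(-9)=29
CMP r0, #25  (cmp -9,25)
BEQ top: not taken
After step 5: r1 = 29.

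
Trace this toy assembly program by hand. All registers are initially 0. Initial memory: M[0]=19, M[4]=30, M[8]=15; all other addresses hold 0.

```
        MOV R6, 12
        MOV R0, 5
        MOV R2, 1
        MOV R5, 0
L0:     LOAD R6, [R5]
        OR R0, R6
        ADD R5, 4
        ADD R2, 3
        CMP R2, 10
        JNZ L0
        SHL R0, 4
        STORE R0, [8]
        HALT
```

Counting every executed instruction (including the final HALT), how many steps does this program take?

25

MOV R6, 12 → R6=12
MOV R0, 5 → R0=5
MOV R2, 1 → R2=1
MOV R5, 0 → R5=0
LOAD R6, [R5] → R6=M[0]=19
OR R0, R6 → R0=5|19=23
ADD R5, 4 → R5=0+4=4
ADD R2, 3 → R2=1+3=4
CMP R2, 10  (cmp 4,10)
JNZ L0: taken
LOAD R6, [R5] → R6=M[4]=30
OR R0, R6 → R0=23|30=31
ADD R5, 4 → R5=4+4=8
ADD R2, 3 → R2=4+3=7
CMP R2, 10  (cmp 7,10)
JNZ L0: taken
LOAD R6, [R5] → R6=M[8]=15
OR R0, R6 → R0=31|15=31
ADD R5, 4 → R5=8+4=12
ADD R2, 3 → R2=7+3=10
CMP R2, 10  (cmp 10,10)
JNZ L0: not taken
SHL R0, 4 → R0=31<<4=496
STORE R0, [8] → M[8]=496
halt.
Total executed instructions: 25.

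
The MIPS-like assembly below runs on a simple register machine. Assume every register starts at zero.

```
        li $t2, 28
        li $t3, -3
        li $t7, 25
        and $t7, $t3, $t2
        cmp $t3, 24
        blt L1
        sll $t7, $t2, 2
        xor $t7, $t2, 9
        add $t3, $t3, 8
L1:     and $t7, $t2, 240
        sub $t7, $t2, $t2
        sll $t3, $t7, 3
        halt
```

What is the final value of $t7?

0

$t2=28
$t3=-3
$t7=25
$t7=(-3)&28=28
cmp $t3, 24  (cmp -3,24)
blt L1: taken
$t7=28&240=16
$t7=28-28=0
$t3=0<<3=0
halt.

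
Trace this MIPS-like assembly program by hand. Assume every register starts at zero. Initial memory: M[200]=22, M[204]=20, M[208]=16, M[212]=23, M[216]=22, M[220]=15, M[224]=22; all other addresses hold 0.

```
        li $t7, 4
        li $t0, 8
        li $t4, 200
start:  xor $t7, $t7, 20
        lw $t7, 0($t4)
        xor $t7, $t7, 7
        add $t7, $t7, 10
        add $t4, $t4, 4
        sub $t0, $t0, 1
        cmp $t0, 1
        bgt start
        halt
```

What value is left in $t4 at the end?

228

after li $t7, 4: $t7=4
after li $t0, 8: $t0=8
after li $t4, 200: $t4=200
after xor $t7, $t7, 20: $t7=4^20=16
after lw $t7, 0($t4): $t7=M[200]=22
after xor $t7, $t7, 7: $t7=22^7=17
after add $t7, $t7, 10: $t7=17+10=27
after add $t4, $t4, 4: $t4=200+4=204
after sub $t0, $t0, 1: $t0=8-1=7
cmp $t0, 1  (cmp 7,1)
bgt start: taken
after xor $t7, $t7, 20: $t7=27^20=15
after lw $t7, 0($t4): $t7=M[204]=20
after xor $t7, $t7, 7: $t7=20^7=19
after add $t7, $t7, 10: $t7=19+10=29
after add $t4, $t4, 4: $t4=204+4=208
after sub $t0, $t0, 1: $t0=7-1=6
cmp $t0, 1  (cmp 6,1)
bgt start: taken
after xor $t7, $t7, 20: $t7=29^20=9
after lw $t7, 0($t4): $t7=M[208]=16
after xor $t7, $t7, 7: $t7=16^7=23
after add $t7, $t7, 10: $t7=23+10=33
after add $t4, $t4, 4: $t4=208+4=212
after sub $t0, $t0, 1: $t0=6-1=5
cmp $t0, 1  (cmp 5,1)
bgt start: taken
after xor $t7, $t7, 20: $t7=33^20=53
after lw $t7, 0($t4): $t7=M[212]=23
after xor $t7, $t7, 7: $t7=23^7=16
after add $t7, $t7, 10: $t7=16+10=26
after add $t4, $t4, 4: $t4=212+4=216
after sub $t0, $t0, 1: $t0=5-1=4
cmp $t0, 1  (cmp 4,1)
bgt start: taken
after xor $t7, $t7, 20: $t7=26^20=14
after lw $t7, 0($t4): $t7=M[216]=22
after xor $t7, $t7, 7: $t7=22^7=17
after add $t7, $t7, 10: $t7=17+10=27
after add $t4, $t4, 4: $t4=216+4=220
after sub $t0, $t0, 1: $t0=4-1=3
cmp $t0, 1  (cmp 3,1)
bgt start: taken
after xor $t7, $t7, 20: $t7=27^20=15
after lw $t7, 0($t4): $t7=M[220]=15
after xor $t7, $t7, 7: $t7=15^7=8
after add $t7, $t7, 10: $t7=8+10=18
after add $t4, $t4, 4: $t4=220+4=224
after sub $t0, $t0, 1: $t0=3-1=2
cmp $t0, 1  (cmp 2,1)
bgt start: taken
after xor $t7, $t7, 20: $t7=18^20=6
after lw $t7, 0($t4): $t7=M[224]=22
after xor $t7, $t7, 7: $t7=22^7=17
after add $t7, $t7, 10: $t7=17+10=27
after add $t4, $t4, 4: $t4=224+4=228
after sub $t0, $t0, 1: $t0=2-1=1
cmp $t0, 1  (cmp 1,1)
bgt start: not taken
halt.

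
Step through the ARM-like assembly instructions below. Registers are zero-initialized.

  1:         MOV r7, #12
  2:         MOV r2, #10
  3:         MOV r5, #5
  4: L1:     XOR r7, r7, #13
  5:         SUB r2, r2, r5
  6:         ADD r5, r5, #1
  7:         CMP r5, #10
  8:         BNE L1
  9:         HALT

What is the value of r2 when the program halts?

r7=12
r2=10
r5=5
r7=12^13=1
r2=10-5=5
r5=5+1=6
CMP r5, #10  (cmp 6,10)
BNE L1: taken
r7=1^13=12
r2=5-6=-1
r5=6+1=7
CMP r5, #10  (cmp 7,10)
BNE L1: taken
r7=12^13=1
r2=(-1)-7=-8
r5=7+1=8
CMP r5, #10  (cmp 8,10)
BNE L1: taken
r7=1^13=12
r2=(-8)-8=-16
r5=8+1=9
CMP r5, #10  (cmp 9,10)
BNE L1: taken
r7=12^13=1
r2=(-16)-9=-25
r5=9+1=10
CMP r5, #10  (cmp 10,10)
BNE L1: not taken
halt.

-25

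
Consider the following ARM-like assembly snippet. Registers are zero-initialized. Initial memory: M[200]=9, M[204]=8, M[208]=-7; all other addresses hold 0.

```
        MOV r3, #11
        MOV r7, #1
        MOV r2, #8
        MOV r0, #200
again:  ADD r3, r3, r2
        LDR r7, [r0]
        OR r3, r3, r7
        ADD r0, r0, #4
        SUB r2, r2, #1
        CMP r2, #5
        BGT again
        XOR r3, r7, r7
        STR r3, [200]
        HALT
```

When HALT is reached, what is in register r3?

0

MOV r3, #11 → r3=11
MOV r7, #1 → r7=1
MOV r2, #8 → r2=8
MOV r0, #200 → r0=200
ADD r3, r3, r2 → r3=11+8=19
LDR r7, [r0] → r7=M[200]=9
OR r3, r3, r7 → r3=19|9=27
ADD r0, r0, #4 → r0=200+4=204
SUB r2, r2, #1 → r2=8-1=7
CMP r2, #5  (cmp 7,5)
BGT again: taken
ADD r3, r3, r2 → r3=27+7=34
LDR r7, [r0] → r7=M[204]=8
OR r3, r3, r7 → r3=34|8=42
ADD r0, r0, #4 → r0=204+4=208
SUB r2, r2, #1 → r2=7-1=6
CMP r2, #5  (cmp 6,5)
BGT again: taken
ADD r3, r3, r2 → r3=42+6=48
LDR r7, [r0] → r7=M[208]=-7
OR r3, r3, r7 → r3=48|(-7)=-7
ADD r0, r0, #4 → r0=208+4=212
SUB r2, r2, #1 → r2=6-1=5
CMP r2, #5  (cmp 5,5)
BGT again: not taken
XOR r3, r7, r7 → r3=(-7)^(-7)=0
STR r3, [200] → M[200]=0
halt.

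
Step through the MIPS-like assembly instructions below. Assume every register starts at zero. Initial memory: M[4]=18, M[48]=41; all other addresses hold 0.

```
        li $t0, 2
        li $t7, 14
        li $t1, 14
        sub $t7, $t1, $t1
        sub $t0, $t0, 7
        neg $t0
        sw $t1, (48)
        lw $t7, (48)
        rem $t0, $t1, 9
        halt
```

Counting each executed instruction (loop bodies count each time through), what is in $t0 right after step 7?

after li $t0, 2: $t0=2
after li $t7, 14: $t7=14
after li $t1, 14: $t1=14
after sub $t7, $t1, $t1: $t7=14-14=0
after sub $t0, $t0, 7: $t0=2-7=-5
after neg $t0: $t0=-(-5)=5
sw $t1, (48) → M[48]=14
After step 7: $t0 = 5.

5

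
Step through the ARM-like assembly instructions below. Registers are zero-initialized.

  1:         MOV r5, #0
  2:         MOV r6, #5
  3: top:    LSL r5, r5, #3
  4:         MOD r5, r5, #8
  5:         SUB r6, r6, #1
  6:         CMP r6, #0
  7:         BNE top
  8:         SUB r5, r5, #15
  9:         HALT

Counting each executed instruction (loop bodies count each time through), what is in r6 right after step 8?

after MOV r5, #0: r5=0
after MOV r6, #5: r6=5
after LSL r5, r5, #3: r5=0<<3=0
after MOD r5, r5, #8: r5=0%8=0
after SUB r6, r6, #1: r6=5-1=4
CMP r6, #0  (cmp 4,0)
BNE top: taken
after LSL r5, r5, #3: r5=0<<3=0
After step 8: r6 = 4.

4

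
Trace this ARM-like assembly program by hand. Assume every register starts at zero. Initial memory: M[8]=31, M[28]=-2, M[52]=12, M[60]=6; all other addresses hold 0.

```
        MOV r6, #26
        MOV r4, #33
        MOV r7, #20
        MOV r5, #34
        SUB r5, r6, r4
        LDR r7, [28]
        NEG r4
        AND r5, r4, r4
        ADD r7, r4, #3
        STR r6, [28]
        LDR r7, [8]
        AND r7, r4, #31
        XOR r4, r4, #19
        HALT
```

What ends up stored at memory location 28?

26

r6=26
r4=33
r7=20
r5=34
r5=26-33=-7
r7=M[28]=-2
r4=-(33)=-33
r5=(-33)&(-33)=-33
r7=(-33)+3=-30
STR r6, [28] → M[28]=26
r7=M[8]=31
r7=(-33)&31=31
r4=(-33)^19=-52
halt.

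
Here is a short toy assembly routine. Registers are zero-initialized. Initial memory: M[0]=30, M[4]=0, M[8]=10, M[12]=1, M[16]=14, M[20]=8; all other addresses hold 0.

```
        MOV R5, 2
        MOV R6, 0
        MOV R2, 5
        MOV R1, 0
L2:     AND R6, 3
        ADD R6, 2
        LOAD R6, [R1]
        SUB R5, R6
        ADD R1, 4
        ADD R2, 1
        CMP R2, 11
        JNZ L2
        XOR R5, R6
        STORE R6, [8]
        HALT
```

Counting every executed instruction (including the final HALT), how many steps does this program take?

R5=2
R6=0
R2=5
R1=0
R6=0&3=0
R6=0+2=2
R6=M[0]=30
R5=2-30=-28
R1=0+4=4
R2=5+1=6
CMP R2, 11  (cmp 6,11)
JNZ L2: taken
R6=30&3=2
R6=2+2=4
R6=M[4]=0
R5=(-28)-0=-28
R1=4+4=8
R2=6+1=7
CMP R2, 11  (cmp 7,11)
JNZ L2: taken
R6=0&3=0
R6=0+2=2
R6=M[8]=10
R5=(-28)-10=-38
R1=8+4=12
R2=7+1=8
CMP R2, 11  (cmp 8,11)
JNZ L2: taken
R6=10&3=2
R6=2+2=4
R6=M[12]=1
R5=(-38)-1=-39
R1=12+4=16
R2=8+1=9
CMP R2, 11  (cmp 9,11)
JNZ L2: taken
R6=1&3=1
R6=1+2=3
R6=M[16]=14
R5=(-39)-14=-53
R1=16+4=20
R2=9+1=10
CMP R2, 11  (cmp 10,11)
JNZ L2: taken
R6=14&3=2
R6=2+2=4
R6=M[20]=8
R5=(-53)-8=-61
R1=20+4=24
R2=10+1=11
CMP R2, 11  (cmp 11,11)
JNZ L2: not taken
R5=(-61)^8=-53
STORE R6, [8] → M[8]=8
halt.
Total executed instructions: 55.

55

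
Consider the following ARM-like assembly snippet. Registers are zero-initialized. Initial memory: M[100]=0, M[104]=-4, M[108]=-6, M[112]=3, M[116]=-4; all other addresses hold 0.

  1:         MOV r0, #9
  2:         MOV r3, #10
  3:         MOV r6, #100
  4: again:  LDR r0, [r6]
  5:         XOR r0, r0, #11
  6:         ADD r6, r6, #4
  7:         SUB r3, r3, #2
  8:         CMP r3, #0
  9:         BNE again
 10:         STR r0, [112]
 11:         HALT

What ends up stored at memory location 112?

-9

MOV r0, #9 → r0=9
MOV r3, #10 → r3=10
MOV r6, #100 → r6=100
LDR r0, [r6] → r0=M[100]=0
XOR r0, r0, #11 → r0=0^11=11
ADD r6, r6, #4 → r6=100+4=104
SUB r3, r3, #2 → r3=10-2=8
CMP r3, #0  (cmp 8,0)
BNE again: taken
LDR r0, [r6] → r0=M[104]=-4
XOR r0, r0, #11 → r0=(-4)^11=-9
ADD r6, r6, #4 → r6=104+4=108
SUB r3, r3, #2 → r3=8-2=6
CMP r3, #0  (cmp 6,0)
BNE again: taken
LDR r0, [r6] → r0=M[108]=-6
XOR r0, r0, #11 → r0=(-6)^11=-15
ADD r6, r6, #4 → r6=108+4=112
SUB r3, r3, #2 → r3=6-2=4
CMP r3, #0  (cmp 4,0)
BNE again: taken
LDR r0, [r6] → r0=M[112]=3
XOR r0, r0, #11 → r0=3^11=8
ADD r6, r6, #4 → r6=112+4=116
SUB r3, r3, #2 → r3=4-2=2
CMP r3, #0  (cmp 2,0)
BNE again: taken
LDR r0, [r6] → r0=M[116]=-4
XOR r0, r0, #11 → r0=(-4)^11=-9
ADD r6, r6, #4 → r6=116+4=120
SUB r3, r3, #2 → r3=2-2=0
CMP r3, #0  (cmp 0,0)
BNE again: not taken
STR r0, [112] → M[112]=-9
halt.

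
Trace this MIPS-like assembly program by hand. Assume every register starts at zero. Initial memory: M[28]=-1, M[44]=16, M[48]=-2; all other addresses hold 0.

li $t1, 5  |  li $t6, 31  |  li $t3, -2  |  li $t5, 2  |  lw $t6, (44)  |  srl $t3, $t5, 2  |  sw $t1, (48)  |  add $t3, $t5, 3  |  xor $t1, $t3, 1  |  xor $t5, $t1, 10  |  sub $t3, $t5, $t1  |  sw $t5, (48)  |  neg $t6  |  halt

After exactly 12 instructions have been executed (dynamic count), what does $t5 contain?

14

$t1=5
$t6=31
$t3=-2
$t5=2
$t6=M[44]=16
$t3=2>>2=0
sw $t1, (48) → M[48]=5
$t3=2+3=5
$t1=5^1=4
$t5=4^10=14
$t3=14-4=10
sw $t5, (48) → M[48]=14
After step 12: $t5 = 14.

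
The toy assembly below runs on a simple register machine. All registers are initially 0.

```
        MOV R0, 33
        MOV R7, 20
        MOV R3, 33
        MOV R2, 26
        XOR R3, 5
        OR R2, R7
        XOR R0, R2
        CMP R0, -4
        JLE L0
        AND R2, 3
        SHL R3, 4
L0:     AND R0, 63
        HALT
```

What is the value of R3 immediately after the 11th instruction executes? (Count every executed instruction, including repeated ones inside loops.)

576

MOV R0, 33 → R0=33
MOV R7, 20 → R7=20
MOV R3, 33 → R3=33
MOV R2, 26 → R2=26
XOR R3, 5 → R3=33^5=36
OR R2, R7 → R2=26|20=30
XOR R0, R2 → R0=33^30=63
CMP R0, -4  (cmp 63,-4)
JLE L0: not taken
AND R2, 3 → R2=30&3=2
SHL R3, 4 → R3=36<<4=576
After step 11: R3 = 576.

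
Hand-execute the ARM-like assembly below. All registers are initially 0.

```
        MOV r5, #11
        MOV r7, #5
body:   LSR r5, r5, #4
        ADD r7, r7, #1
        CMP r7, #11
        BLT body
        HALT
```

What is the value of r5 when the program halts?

r5=11
r7=5
r5=11>>4=0
r7=5+1=6
CMP r7, #11  (cmp 6,11)
BLT body: taken
r5=0>>4=0
r7=6+1=7
CMP r7, #11  (cmp 7,11)
BLT body: taken
r5=0>>4=0
r7=7+1=8
CMP r7, #11  (cmp 8,11)
BLT body: taken
r5=0>>4=0
r7=8+1=9
CMP r7, #11  (cmp 9,11)
BLT body: taken
r5=0>>4=0
r7=9+1=10
CMP r7, #11  (cmp 10,11)
BLT body: taken
r5=0>>4=0
r7=10+1=11
CMP r7, #11  (cmp 11,11)
BLT body: not taken
halt.

0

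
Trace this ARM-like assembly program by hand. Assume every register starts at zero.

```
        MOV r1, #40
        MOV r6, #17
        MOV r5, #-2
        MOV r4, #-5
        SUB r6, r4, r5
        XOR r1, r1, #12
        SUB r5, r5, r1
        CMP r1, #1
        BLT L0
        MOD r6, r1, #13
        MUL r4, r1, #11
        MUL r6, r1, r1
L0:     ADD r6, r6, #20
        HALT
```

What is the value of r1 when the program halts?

MOV r1, #40 → r1=40
MOV r6, #17 → r6=17
MOV r5, #-2 → r5=-2
MOV r4, #-5 → r4=-5
SUB r6, r4, r5 → r6=(-5)-(-2)=-3
XOR r1, r1, #12 → r1=40^12=36
SUB r5, r5, r1 → r5=(-2)-36=-38
CMP r1, #1  (cmp 36,1)
BLT L0: not taken
MOD r6, r1, #13 → r6=36%13=10
MUL r4, r1, #11 → r4=36*11=396
MUL r6, r1, r1 → r6=36*36=1296
ADD r6, r6, #20 → r6=1296+20=1316
halt.

36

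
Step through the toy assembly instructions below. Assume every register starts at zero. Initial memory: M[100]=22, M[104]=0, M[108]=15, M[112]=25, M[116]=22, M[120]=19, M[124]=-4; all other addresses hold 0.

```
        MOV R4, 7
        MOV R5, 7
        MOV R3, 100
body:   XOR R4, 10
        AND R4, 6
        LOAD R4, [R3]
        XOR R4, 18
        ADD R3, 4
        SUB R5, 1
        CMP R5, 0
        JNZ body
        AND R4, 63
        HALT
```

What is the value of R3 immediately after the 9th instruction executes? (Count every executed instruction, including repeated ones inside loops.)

104

MOV R4, 7 → R4=7
MOV R5, 7 → R5=7
MOV R3, 100 → R3=100
XOR R4, 10 → R4=7^10=13
AND R4, 6 → R4=13&6=4
LOAD R4, [R3] → R4=M[100]=22
XOR R4, 18 → R4=22^18=4
ADD R3, 4 → R3=100+4=104
SUB R5, 1 → R5=7-1=6
After step 9: R3 = 104.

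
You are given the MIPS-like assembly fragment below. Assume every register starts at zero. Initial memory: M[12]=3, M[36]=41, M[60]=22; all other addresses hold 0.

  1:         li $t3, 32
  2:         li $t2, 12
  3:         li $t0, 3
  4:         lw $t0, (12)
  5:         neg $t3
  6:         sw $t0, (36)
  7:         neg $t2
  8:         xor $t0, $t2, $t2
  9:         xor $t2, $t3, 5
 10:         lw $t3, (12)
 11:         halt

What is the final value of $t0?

li $t3, 32 → $t3=32
li $t2, 12 → $t2=12
li $t0, 3 → $t0=3
lw $t0, (12) → $t0=M[12]=3
neg $t3 → $t3=-(32)=-32
sw $t0, (36) → M[36]=3
neg $t2 → $t2=-(12)=-12
xor $t0, $t2, $t2 → $t0=(-12)^(-12)=0
xor $t2, $t3, 5 → $t2=(-32)^5=-27
lw $t3, (12) → $t3=M[12]=3
halt.

0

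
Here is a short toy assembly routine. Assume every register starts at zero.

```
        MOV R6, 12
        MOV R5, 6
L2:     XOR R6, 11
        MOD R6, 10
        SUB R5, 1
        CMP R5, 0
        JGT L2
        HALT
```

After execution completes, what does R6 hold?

2

R6=12
R5=6
R6=12^11=7
R6=7%10=7
R5=6-1=5
CMP R5, 0  (cmp 5,0)
JGT L2: taken
R6=7^11=12
R6=12%10=2
R5=5-1=4
CMP R5, 0  (cmp 4,0)
JGT L2: taken
R6=2^11=9
R6=9%10=9
R5=4-1=3
CMP R5, 0  (cmp 3,0)
JGT L2: taken
R6=9^11=2
R6=2%10=2
R5=3-1=2
CMP R5, 0  (cmp 2,0)
JGT L2: taken
R6=2^11=9
R6=9%10=9
R5=2-1=1
CMP R5, 0  (cmp 1,0)
JGT L2: taken
R6=9^11=2
R6=2%10=2
R5=1-1=0
CMP R5, 0  (cmp 0,0)
JGT L2: not taken
halt.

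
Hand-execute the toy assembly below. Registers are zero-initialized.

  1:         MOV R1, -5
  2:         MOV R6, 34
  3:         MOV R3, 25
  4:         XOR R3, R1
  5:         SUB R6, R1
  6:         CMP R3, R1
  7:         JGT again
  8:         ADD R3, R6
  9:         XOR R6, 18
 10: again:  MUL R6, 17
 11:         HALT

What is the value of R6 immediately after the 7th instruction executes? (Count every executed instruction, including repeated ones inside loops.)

39

R1=-5
R6=34
R3=25
R3=25^(-5)=-30
R6=34-(-5)=39
CMP R3, R1  (cmp -30,-5)
JGT again: not taken
After step 7: R6 = 39.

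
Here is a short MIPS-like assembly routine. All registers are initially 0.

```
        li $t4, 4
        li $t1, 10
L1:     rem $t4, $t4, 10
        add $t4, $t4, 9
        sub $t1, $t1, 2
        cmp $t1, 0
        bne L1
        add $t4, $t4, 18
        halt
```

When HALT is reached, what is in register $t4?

li $t4, 4 → $t4=4
li $t1, 10 → $t1=10
rem $t4, $t4, 10 → $t4=4%10=4
add $t4, $t4, 9 → $t4=4+9=13
sub $t1, $t1, 2 → $t1=10-2=8
cmp $t1, 0  (cmp 8,0)
bne L1: taken
rem $t4, $t4, 10 → $t4=13%10=3
add $t4, $t4, 9 → $t4=3+9=12
sub $t1, $t1, 2 → $t1=8-2=6
cmp $t1, 0  (cmp 6,0)
bne L1: taken
rem $t4, $t4, 10 → $t4=12%10=2
add $t4, $t4, 9 → $t4=2+9=11
sub $t1, $t1, 2 → $t1=6-2=4
cmp $t1, 0  (cmp 4,0)
bne L1: taken
rem $t4, $t4, 10 → $t4=11%10=1
add $t4, $t4, 9 → $t4=1+9=10
sub $t1, $t1, 2 → $t1=4-2=2
cmp $t1, 0  (cmp 2,0)
bne L1: taken
rem $t4, $t4, 10 → $t4=10%10=0
add $t4, $t4, 9 → $t4=0+9=9
sub $t1, $t1, 2 → $t1=2-2=0
cmp $t1, 0  (cmp 0,0)
bne L1: not taken
add $t4, $t4, 18 → $t4=9+18=27
halt.

27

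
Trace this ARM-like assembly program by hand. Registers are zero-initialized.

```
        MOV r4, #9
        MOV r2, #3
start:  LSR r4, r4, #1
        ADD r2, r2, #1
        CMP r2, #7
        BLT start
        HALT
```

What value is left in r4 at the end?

0

MOV r4, #9 → r4=9
MOV r2, #3 → r2=3
LSR r4, r4, #1 → r4=9>>1=4
ADD r2, r2, #1 → r2=3+1=4
CMP r2, #7  (cmp 4,7)
BLT start: taken
LSR r4, r4, #1 → r4=4>>1=2
ADD r2, r2, #1 → r2=4+1=5
CMP r2, #7  (cmp 5,7)
BLT start: taken
LSR r4, r4, #1 → r4=2>>1=1
ADD r2, r2, #1 → r2=5+1=6
CMP r2, #7  (cmp 6,7)
BLT start: taken
LSR r4, r4, #1 → r4=1>>1=0
ADD r2, r2, #1 → r2=6+1=7
CMP r2, #7  (cmp 7,7)
BLT start: not taken
halt.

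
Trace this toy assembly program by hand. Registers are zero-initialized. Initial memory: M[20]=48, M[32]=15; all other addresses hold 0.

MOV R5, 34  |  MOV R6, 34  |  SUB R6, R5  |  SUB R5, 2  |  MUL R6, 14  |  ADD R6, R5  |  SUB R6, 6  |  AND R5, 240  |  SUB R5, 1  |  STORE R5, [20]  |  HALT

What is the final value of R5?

31

R5=34
R6=34
R6=34-34=0
R5=34-2=32
R6=0*14=0
R6=0+32=32
R6=32-6=26
R5=32&240=32
R5=32-1=31
STORE R5, [20] → M[20]=31
halt.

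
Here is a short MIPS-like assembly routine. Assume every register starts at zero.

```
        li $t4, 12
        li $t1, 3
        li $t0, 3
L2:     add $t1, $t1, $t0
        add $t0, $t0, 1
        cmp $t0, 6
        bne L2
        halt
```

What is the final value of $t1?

after li $t4, 12: $t4=12
after li $t1, 3: $t1=3
after li $t0, 3: $t0=3
after add $t1, $t1, $t0: $t1=3+3=6
after add $t0, $t0, 1: $t0=3+1=4
cmp $t0, 6  (cmp 4,6)
bne L2: taken
after add $t1, $t1, $t0: $t1=6+4=10
after add $t0, $t0, 1: $t0=4+1=5
cmp $t0, 6  (cmp 5,6)
bne L2: taken
after add $t1, $t1, $t0: $t1=10+5=15
after add $t0, $t0, 1: $t0=5+1=6
cmp $t0, 6  (cmp 6,6)
bne L2: not taken
halt.

15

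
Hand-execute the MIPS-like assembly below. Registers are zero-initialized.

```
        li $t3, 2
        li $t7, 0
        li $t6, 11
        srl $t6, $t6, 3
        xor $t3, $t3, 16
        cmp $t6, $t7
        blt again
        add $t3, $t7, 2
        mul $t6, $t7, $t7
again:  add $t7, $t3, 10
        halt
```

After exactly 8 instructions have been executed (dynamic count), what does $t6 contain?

1

li $t3, 2 → $t3=2
li $t7, 0 → $t7=0
li $t6, 11 → $t6=11
srl $t6, $t6, 3 → $t6=11>>3=1
xor $t3, $t3, 16 → $t3=2^16=18
cmp $t6, $t7  (cmp 1,0)
blt again: not taken
add $t3, $t7, 2 → $t3=0+2=2
After step 8: $t6 = 1.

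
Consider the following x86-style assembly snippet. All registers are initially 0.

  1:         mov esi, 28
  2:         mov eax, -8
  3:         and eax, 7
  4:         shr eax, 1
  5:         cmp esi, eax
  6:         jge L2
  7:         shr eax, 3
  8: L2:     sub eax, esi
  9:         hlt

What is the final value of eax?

esi=28
eax=-8
eax=(-8)&7=0
eax=0>>1=0
cmp esi, eax  (cmp 28,0)
jge L2: taken
eax=0-28=-28
halt.

-28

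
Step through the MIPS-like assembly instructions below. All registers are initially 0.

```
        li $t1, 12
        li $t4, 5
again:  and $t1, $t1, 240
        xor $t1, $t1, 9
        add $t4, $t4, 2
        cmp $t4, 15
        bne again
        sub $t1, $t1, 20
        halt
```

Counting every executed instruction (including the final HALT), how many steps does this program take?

li $t1, 12 → $t1=12
li $t4, 5 → $t4=5
and $t1, $t1, 240 → $t1=12&240=0
xor $t1, $t1, 9 → $t1=0^9=9
add $t4, $t4, 2 → $t4=5+2=7
cmp $t4, 15  (cmp 7,15)
bne again: taken
and $t1, $t1, 240 → $t1=9&240=0
xor $t1, $t1, 9 → $t1=0^9=9
add $t4, $t4, 2 → $t4=7+2=9
cmp $t4, 15  (cmp 9,15)
bne again: taken
and $t1, $t1, 240 → $t1=9&240=0
xor $t1, $t1, 9 → $t1=0^9=9
add $t4, $t4, 2 → $t4=9+2=11
cmp $t4, 15  (cmp 11,15)
bne again: taken
and $t1, $t1, 240 → $t1=9&240=0
xor $t1, $t1, 9 → $t1=0^9=9
add $t4, $t4, 2 → $t4=11+2=13
cmp $t4, 15  (cmp 13,15)
bne again: taken
and $t1, $t1, 240 → $t1=9&240=0
xor $t1, $t1, 9 → $t1=0^9=9
add $t4, $t4, 2 → $t4=13+2=15
cmp $t4, 15  (cmp 15,15)
bne again: not taken
sub $t1, $t1, 20 → $t1=9-20=-11
halt.
Total executed instructions: 29.

29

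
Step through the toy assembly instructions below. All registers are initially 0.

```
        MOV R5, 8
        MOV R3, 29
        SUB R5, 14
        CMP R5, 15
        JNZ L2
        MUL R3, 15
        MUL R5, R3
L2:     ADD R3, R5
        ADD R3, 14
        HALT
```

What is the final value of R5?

-6

MOV R5, 8 → R5=8
MOV R3, 29 → R3=29
SUB R5, 14 → R5=8-14=-6
CMP R5, 15  (cmp -6,15)
JNZ L2: taken
ADD R3, R5 → R3=29+(-6)=23
ADD R3, 14 → R3=23+14=37
halt.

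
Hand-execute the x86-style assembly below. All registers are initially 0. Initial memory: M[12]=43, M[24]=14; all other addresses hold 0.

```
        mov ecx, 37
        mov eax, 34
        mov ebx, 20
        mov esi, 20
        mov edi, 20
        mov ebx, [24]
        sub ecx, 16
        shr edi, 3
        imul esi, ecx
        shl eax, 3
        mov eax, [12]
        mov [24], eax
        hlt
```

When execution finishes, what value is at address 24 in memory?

43

after mov ecx, 37: ecx=37
after mov eax, 34: eax=34
after mov ebx, 20: ebx=20
after mov esi, 20: esi=20
after mov edi, 20: edi=20
after mov ebx, [24]: ebx=M[24]=14
after sub ecx, 16: ecx=37-16=21
after shr edi, 3: edi=20>>3=2
after imul esi, ecx: esi=20*21=420
after shl eax, 3: eax=34<<3=272
after mov eax, [12]: eax=M[12]=43
mov [24], eax → M[24]=43
halt.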